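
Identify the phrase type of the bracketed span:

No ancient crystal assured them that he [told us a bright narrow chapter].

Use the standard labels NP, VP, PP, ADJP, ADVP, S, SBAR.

"told" is the head of the bracketed span, so the span is a verb phrase: VP.

VP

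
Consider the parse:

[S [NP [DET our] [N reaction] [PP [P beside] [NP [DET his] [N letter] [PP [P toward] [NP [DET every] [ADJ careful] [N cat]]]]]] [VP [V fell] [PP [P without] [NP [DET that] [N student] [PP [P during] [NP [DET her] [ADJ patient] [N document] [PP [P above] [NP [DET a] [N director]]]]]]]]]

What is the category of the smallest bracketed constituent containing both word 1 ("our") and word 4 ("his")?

NP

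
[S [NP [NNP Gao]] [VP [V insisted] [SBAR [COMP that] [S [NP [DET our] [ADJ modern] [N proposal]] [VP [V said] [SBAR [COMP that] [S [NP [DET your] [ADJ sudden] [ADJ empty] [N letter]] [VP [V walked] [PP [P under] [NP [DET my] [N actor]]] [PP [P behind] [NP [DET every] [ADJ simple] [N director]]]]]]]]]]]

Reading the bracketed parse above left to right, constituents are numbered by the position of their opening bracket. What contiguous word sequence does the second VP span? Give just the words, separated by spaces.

said that your sudden empty letter walked under my actor behind every simple director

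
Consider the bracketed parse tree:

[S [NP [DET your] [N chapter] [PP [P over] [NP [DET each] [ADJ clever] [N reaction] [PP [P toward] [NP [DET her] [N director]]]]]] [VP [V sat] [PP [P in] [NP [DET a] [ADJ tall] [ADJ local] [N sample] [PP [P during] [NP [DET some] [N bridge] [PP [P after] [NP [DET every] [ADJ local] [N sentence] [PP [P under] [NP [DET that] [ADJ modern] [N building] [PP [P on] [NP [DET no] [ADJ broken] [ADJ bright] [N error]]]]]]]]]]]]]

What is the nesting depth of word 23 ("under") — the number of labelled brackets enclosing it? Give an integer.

The word sits inside P, which is inside PP, inside NP, inside PP, inside NP, inside PP, inside NP, inside PP, inside VP, inside S — 10 brackets in all.

10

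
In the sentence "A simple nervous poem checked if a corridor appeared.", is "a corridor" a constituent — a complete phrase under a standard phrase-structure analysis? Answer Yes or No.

Yes

"a corridor" is exactly the noun phrase [NP a corridor], a complete constituent.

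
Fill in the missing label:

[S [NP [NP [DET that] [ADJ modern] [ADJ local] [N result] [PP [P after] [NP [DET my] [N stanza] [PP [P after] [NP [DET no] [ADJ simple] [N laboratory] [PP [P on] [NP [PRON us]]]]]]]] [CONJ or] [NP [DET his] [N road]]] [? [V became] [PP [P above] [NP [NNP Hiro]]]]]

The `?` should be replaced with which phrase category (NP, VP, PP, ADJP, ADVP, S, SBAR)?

VP

Looking at what the `?` directly dominates — V 'became', PP — this is a verb phrase (VP).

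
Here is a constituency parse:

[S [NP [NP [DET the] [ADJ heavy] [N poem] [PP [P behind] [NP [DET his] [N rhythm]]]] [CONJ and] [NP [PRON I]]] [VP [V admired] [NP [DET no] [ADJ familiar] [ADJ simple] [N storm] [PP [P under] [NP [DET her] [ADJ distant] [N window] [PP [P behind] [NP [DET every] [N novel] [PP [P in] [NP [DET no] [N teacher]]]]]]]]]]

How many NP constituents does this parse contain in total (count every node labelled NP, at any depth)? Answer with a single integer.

8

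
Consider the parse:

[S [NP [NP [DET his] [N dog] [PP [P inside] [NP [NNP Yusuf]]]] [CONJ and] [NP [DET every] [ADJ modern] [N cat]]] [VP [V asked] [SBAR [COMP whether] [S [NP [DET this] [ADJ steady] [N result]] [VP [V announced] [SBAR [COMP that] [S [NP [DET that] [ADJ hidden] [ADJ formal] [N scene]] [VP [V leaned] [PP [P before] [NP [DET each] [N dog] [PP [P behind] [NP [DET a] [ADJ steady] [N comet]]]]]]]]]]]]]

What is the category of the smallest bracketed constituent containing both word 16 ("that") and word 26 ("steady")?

S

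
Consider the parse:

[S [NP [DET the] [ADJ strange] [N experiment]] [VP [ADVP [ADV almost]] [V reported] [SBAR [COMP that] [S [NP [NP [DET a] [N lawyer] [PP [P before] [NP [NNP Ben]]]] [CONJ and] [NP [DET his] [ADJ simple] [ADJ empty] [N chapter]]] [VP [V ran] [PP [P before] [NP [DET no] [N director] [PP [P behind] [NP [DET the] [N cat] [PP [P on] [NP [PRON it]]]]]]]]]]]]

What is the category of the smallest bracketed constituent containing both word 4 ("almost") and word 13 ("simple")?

VP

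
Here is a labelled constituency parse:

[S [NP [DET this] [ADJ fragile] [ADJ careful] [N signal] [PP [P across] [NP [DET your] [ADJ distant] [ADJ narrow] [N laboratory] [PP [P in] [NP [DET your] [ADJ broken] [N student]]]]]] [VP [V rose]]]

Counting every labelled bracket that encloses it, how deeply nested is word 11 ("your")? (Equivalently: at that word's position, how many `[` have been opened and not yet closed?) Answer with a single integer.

The word sits inside DET, which is inside NP, inside PP, inside NP, inside PP, inside NP, inside S — 7 brackets in all.

7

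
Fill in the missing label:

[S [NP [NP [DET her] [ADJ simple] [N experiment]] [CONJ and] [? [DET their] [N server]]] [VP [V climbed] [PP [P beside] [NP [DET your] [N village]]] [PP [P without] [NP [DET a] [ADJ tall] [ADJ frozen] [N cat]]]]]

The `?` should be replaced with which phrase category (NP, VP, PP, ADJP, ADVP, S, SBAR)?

NP

The `?` node immediately contains: DET 'their', N 'server'. That is the internal structure of a noun phrase, so the label is NP.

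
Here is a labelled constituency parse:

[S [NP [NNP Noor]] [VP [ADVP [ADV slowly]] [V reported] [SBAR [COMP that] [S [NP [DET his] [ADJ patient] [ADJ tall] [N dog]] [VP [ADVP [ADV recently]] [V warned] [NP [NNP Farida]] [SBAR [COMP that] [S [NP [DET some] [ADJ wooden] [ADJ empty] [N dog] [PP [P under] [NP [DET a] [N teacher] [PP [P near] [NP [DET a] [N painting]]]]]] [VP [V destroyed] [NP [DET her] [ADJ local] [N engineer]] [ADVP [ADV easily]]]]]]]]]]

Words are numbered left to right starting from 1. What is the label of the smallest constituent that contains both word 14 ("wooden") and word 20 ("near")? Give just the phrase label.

NP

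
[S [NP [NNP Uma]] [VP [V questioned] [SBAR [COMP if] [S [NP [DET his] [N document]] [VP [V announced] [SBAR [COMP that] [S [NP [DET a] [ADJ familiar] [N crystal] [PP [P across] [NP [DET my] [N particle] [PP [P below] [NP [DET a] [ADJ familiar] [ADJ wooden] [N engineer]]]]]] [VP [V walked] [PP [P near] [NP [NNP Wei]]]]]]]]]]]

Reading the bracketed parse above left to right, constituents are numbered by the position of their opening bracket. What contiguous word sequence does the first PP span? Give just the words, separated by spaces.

across my particle below a familiar wooden engineer

The PP opening brackets appear, in order, over: "across my particle below a familiar wooden engineer"; "below a familiar wooden engineer"; "near Wei". The first one spans "across my particle below a familiar wooden engineer".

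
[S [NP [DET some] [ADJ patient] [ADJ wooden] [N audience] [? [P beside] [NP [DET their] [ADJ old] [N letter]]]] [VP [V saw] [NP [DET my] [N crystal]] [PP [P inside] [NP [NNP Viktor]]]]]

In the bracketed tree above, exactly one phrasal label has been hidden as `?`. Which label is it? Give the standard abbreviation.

PP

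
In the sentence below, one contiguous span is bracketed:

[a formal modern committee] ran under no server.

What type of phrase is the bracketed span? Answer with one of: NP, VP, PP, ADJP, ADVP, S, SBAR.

NP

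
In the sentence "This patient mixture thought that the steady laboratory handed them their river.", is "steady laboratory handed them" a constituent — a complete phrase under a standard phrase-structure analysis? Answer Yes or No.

"steady" belongs to the noun phrase "the steady laboratory" while "them" belongs to the verb phrase "handed them their river"; a span that runs across that boundary is not a single phrase.

No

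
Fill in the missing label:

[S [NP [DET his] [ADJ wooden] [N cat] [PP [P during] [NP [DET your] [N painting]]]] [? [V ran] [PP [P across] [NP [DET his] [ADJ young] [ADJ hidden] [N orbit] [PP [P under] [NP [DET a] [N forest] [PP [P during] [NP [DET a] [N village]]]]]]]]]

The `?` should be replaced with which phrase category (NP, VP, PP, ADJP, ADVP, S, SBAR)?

VP

Looking at what the `?` directly dominates — V 'ran', PP — this is a verb phrase (VP).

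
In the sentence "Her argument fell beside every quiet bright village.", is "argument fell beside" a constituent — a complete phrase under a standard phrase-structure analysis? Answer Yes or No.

No

The smallest constituent containing the whole sequence is the clause [S her argument fell beside every quiet bright village], but the sequence is only part of it — it straddles the boundary between noun phrase "her argument" and verb phrase "fell beside every quiet bright village".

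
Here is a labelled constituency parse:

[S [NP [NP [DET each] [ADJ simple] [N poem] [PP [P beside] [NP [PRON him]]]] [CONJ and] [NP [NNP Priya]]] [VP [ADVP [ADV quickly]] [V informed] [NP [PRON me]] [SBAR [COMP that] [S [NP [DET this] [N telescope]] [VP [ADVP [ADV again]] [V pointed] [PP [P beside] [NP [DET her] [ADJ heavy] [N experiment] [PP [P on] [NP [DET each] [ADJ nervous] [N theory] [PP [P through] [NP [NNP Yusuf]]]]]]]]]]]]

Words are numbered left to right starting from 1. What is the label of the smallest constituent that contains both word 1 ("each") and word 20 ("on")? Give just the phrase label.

Both words fall inside [S each simple poem beside him and Priya quickly informed me that this telescope again pointed beside her heavy experiment on each nervous theory through Yusuf] (words 1–25), and no smaller constituent contains them both. Label: S.

S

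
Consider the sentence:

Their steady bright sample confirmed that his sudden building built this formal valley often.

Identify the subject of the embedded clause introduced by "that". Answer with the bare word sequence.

his sudden building

The subject of the embedded clause introduced by "that" is the NP immediately before the verb "built": "his sudden building".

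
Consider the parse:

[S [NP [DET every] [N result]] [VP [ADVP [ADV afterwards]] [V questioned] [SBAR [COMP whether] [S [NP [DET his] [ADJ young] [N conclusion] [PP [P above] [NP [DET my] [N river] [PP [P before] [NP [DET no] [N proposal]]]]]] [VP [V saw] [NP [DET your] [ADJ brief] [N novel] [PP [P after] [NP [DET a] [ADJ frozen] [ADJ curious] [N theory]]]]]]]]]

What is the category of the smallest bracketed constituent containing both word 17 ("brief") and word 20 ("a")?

NP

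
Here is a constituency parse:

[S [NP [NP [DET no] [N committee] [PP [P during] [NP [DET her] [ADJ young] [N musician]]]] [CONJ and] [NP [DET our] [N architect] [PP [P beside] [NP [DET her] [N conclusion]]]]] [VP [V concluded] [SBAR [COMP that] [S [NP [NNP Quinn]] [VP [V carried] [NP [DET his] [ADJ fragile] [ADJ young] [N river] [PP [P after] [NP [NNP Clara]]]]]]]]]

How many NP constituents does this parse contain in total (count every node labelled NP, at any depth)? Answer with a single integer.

8

The NP constituents are: [NP no committee during her young musician and our architect beside her conclusion]; [NP no committee during her young musician]; [NP her young musician]; [NP our architect beside her conclusion]; [NP her conclusion]; [NP Quinn] …. Total: 8.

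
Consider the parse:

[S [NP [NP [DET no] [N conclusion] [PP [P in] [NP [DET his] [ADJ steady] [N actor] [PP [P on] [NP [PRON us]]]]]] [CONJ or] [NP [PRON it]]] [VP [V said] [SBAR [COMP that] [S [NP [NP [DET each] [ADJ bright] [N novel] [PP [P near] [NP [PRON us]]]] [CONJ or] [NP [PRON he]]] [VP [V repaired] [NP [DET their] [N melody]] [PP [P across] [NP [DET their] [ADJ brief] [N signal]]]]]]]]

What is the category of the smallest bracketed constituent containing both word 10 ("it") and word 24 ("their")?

S

The smallest bracket enclosing both words is [S no conclusion in his steady actor on us or it said that each bright novel near us or he repaired their melody across their brief signal], so the label is S.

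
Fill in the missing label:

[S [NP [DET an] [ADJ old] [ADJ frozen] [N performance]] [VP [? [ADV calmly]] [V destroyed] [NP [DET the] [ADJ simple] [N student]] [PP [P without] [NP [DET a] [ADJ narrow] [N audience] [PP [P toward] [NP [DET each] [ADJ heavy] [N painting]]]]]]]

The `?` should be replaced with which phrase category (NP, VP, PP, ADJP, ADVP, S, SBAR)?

The `?` node immediately contains: ADV 'calmly'. That is the internal structure of an adverb phrase, so the label is ADVP.

ADVP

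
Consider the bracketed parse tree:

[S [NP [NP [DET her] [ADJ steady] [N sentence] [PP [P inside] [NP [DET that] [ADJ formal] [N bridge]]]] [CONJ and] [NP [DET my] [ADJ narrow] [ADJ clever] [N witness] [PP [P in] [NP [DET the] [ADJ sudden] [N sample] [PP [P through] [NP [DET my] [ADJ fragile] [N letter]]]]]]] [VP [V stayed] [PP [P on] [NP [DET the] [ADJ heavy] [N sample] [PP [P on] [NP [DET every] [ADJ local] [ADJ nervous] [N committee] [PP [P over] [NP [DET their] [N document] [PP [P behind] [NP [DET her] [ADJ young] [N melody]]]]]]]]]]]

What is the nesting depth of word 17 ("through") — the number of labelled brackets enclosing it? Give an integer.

Path from the root down to the word: S → NP → NP → PP → NP → PP → P. That is 7 enclosing brackets.

7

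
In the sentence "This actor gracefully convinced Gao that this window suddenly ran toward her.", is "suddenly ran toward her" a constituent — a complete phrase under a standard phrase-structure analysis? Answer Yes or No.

The sequence corresponds to a single VP node — the verb phrase "suddenly ran toward her".

Yes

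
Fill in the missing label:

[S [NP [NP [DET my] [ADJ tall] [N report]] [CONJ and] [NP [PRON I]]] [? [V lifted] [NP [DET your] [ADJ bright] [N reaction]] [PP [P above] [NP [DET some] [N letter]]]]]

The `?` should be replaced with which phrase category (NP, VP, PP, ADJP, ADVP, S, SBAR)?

Looking at what the `?` directly dominates — V 'lifted', NP, PP — this is a verb phrase (VP).

VP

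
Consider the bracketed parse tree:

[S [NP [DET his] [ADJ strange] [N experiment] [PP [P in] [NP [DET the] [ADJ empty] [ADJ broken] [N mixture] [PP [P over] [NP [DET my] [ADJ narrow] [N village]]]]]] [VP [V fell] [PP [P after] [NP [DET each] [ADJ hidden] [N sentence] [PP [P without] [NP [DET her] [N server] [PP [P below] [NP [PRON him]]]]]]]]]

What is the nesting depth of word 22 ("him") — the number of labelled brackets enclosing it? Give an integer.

9

Path from the root down to the word: S → VP → PP → NP → PP → NP → PP → NP → PRON. That is 9 enclosing brackets.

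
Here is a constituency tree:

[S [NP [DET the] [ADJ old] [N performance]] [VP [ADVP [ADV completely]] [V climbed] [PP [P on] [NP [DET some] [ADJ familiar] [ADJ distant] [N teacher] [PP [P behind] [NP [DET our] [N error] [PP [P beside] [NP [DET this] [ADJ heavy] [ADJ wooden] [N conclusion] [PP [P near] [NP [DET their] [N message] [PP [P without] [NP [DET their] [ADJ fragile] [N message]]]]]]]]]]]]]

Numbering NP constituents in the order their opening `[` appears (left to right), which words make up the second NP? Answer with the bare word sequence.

In left-to-right order the NP constituents are "the old performance"; "some familiar distant teacher behind our error beside this heavy wooden conclusion near their message without their fragile message"; "our error beside this heavy wooden conclusion near their message without their fragile message"; "this heavy wooden conclusion near their message without their fragile message"; "their message without their fragile message"; "their fragile message". Number 2 is "some familiar distant teacher behind our error beside this heavy wooden conclusion near their message without their fragile message".

some familiar distant teacher behind our error beside this heavy wooden conclusion near their message without their fragile message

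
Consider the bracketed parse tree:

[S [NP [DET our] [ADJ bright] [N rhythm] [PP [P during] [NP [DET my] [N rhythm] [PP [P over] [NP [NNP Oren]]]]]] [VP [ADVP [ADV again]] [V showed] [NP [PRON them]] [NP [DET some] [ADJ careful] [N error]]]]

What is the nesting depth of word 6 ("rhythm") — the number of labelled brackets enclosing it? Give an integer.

5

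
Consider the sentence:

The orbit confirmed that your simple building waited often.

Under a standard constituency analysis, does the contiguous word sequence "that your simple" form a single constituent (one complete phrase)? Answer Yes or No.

The sequence begins inside the complementizer "that" and ends inside the clause "your simple building waited often"; it crosses a phrase boundary, so no single node in the tree spans exactly those words.

No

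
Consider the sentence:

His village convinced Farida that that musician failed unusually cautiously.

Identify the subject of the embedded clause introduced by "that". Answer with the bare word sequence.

that musician

"that musician" is the NP that combines with the VP headed by "failed" to form the embedded clause introduced by "that" — the subject.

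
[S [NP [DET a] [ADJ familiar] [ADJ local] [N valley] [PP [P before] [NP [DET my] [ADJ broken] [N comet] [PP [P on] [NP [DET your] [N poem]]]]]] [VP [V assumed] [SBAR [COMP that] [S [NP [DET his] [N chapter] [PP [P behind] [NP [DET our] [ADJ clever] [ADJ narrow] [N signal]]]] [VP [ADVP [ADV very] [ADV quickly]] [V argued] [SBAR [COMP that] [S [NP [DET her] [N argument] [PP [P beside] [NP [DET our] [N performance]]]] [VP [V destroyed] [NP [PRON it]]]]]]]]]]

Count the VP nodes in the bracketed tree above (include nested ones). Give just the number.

3

The VP constituents are: [VP assumed that his chapter behind our clever narrow signal very quickly argued that her argument beside our performance destroyed it]; [VP very quickly argued that her argument beside our performance destroyed it]; [VP destroyed it]. Total: 3.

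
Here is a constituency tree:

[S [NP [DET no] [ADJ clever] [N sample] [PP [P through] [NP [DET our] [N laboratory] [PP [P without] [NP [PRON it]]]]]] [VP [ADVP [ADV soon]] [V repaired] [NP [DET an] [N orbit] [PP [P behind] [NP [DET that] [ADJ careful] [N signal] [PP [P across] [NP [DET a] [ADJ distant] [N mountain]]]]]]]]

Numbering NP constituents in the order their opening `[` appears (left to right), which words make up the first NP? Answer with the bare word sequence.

The NP opening brackets appear, in order, over: "no clever sample through our laboratory without it"; "our laboratory without it"; "it"; "an orbit behind that careful signal across a distant mountain"; "that careful signal across a distant mountain"; "a distant mountain". The first one spans "no clever sample through our laboratory without it".

no clever sample through our laboratory without it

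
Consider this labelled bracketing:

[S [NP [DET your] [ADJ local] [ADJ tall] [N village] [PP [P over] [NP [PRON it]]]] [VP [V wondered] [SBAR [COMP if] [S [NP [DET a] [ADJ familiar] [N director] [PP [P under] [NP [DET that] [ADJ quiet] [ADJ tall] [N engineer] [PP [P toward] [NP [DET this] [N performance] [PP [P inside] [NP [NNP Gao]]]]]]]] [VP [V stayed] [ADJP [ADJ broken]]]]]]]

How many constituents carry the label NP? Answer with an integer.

6

Scanning left to right, an opening `[NP` appears at word positions 1, 6, 9, 13, 18, 21 — 6 in total.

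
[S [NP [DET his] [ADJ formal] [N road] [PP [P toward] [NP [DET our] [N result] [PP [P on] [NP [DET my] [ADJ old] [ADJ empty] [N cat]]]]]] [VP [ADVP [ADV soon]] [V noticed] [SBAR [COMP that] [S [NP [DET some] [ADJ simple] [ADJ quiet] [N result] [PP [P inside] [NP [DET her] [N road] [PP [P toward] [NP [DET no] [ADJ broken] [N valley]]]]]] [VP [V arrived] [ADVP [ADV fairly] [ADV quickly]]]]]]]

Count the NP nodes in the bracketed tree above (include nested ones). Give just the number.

6

The NP constituents are: [NP his formal road toward our result on my old empty cat]; [NP our result on my old empty cat]; [NP my old empty cat]; [NP some simple quiet result inside her road toward no broken valley]; [NP her road toward no broken valley]; [NP no broken valley]. Total: 6.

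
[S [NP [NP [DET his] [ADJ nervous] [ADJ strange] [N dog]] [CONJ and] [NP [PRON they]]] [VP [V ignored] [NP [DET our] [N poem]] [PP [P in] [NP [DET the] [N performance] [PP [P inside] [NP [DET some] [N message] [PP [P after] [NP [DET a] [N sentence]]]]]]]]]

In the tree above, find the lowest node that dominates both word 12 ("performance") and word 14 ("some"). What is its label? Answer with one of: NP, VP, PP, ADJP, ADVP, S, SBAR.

NP

Both words fall inside [NP the performance inside some message after a sentence] (words 11–18), and no smaller constituent contains them both. Label: NP.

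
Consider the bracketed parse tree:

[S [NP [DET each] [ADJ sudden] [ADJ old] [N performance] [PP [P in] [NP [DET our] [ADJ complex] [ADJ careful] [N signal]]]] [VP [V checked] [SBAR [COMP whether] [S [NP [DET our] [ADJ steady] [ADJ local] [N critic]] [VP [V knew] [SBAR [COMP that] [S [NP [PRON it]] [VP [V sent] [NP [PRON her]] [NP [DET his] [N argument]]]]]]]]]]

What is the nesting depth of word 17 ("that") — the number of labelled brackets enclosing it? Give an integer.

7

Counting open brackets not yet closed at "that": [S [VP [SBAR [S [VP [SBAR [COMP = 7.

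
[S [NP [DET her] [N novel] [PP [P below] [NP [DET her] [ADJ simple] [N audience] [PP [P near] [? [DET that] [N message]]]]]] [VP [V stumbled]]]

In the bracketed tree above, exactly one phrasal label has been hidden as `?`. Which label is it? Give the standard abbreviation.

NP

Looking at what the `?` directly dominates — DET 'that', N 'message' — this is a noun phrase (NP).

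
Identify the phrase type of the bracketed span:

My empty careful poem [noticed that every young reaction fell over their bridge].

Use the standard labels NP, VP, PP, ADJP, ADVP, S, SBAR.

VP

The bracketed span "noticed that every young reaction fell over their bridge" is headed by "noticed", making it a verb phrase (VP).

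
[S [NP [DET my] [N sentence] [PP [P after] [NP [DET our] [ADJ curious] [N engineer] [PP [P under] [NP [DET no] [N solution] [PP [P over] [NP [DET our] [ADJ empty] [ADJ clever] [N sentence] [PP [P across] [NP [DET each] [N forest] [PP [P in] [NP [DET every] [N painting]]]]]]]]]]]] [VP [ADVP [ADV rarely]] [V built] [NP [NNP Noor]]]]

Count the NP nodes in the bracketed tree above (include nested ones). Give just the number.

7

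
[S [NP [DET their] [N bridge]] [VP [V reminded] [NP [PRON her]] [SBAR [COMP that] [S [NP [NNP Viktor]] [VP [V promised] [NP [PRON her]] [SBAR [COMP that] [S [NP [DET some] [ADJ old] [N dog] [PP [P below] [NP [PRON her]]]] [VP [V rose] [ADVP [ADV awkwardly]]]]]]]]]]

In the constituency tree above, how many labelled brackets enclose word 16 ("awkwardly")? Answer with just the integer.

10

Path from the root down to the word: S → VP → SBAR → S → VP → SBAR → S → VP → ADVP → ADV. That is 10 enclosing brackets.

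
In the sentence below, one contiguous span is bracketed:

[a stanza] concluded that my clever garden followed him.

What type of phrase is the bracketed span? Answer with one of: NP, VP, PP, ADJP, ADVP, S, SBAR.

NP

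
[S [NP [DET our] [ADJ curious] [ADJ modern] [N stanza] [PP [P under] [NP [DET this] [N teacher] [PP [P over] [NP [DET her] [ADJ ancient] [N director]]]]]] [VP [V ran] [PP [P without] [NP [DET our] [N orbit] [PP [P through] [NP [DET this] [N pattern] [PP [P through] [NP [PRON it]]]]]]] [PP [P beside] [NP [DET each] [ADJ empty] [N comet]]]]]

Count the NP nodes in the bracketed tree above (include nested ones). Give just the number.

7

Listing each NP by its span: [NP our curious modern stanza under this teacher over her ancient director]; [NP this teacher over her ancient director]; [NP her ancient director]; [NP our orbit through this pattern through it]; [NP this pattern through it]; [NP it] … — that makes 7.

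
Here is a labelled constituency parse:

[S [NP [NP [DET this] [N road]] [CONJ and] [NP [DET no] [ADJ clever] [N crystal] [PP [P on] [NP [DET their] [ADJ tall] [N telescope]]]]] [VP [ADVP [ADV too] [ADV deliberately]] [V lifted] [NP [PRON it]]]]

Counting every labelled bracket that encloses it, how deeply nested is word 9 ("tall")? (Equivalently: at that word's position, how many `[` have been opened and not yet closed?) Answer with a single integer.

6

Path from the root down to the word: S → NP → NP → PP → NP → ADJ. That is 6 enclosing brackets.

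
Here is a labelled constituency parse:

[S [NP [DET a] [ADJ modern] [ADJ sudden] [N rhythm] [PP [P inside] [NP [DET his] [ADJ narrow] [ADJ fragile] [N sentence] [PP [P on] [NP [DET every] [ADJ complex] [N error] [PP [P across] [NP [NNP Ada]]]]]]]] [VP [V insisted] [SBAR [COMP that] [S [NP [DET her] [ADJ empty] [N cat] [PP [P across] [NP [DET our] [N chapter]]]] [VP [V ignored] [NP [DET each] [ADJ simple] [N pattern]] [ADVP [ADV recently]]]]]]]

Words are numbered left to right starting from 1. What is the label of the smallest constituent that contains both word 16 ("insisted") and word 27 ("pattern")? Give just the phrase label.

VP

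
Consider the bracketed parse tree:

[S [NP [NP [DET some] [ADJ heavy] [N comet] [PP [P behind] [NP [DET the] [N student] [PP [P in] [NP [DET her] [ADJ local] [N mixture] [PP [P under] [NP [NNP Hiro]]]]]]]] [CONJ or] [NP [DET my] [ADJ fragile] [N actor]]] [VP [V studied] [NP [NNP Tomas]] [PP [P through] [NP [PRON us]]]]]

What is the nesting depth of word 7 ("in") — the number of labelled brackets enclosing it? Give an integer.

7

The word sits inside P, which is inside PP, inside NP, inside PP, inside NP, inside NP, inside S — 7 brackets in all.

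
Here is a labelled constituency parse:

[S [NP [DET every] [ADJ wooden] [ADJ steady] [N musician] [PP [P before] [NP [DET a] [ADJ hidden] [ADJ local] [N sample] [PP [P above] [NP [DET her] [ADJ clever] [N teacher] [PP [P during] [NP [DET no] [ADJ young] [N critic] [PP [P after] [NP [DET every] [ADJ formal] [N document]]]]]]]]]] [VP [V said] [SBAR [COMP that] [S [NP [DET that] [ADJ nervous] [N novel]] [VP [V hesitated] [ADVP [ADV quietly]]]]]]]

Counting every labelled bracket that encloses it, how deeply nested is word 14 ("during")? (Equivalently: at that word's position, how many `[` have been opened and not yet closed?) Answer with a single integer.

Path from the root down to the word: S → NP → PP → NP → PP → NP → PP → P. That is 8 enclosing brackets.

8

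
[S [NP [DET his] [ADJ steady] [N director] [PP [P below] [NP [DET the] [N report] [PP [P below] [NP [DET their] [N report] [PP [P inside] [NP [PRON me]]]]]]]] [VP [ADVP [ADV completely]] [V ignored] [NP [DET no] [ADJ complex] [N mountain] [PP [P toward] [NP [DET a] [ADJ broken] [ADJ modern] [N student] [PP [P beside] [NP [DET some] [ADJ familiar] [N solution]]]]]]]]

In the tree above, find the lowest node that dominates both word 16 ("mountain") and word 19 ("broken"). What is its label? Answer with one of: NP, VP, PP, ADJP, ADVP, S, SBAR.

Word 16 lies under S → VP → NP → N; word 19 lies under S → VP → NP → PP → NP → ADJ. The lowest shared node is the NP.

NP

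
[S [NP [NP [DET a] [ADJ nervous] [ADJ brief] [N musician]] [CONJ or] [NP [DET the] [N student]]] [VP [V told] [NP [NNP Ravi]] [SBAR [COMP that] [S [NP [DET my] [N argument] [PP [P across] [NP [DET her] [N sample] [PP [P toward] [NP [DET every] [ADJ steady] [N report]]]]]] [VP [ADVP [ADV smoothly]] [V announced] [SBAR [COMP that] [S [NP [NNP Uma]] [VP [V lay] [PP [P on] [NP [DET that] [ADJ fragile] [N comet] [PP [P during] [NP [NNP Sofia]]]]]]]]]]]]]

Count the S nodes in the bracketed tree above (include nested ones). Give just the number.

3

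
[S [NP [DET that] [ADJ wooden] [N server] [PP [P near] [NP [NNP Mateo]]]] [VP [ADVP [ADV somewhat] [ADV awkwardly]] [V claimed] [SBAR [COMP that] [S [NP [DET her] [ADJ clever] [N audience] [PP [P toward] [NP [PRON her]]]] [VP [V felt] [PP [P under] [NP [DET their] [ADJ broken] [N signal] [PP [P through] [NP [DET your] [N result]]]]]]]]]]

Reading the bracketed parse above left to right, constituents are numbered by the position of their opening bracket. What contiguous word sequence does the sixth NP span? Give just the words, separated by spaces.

your result

The NP opening brackets appear, in order, over: "that wooden server near Mateo"; "Mateo"; "her clever audience toward her"; "her"; "their broken signal through your result"; "your result". The sixth one spans "your result".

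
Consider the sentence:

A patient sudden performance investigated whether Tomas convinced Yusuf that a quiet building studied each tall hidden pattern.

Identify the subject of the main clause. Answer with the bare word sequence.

a patient sudden performance

In the main clause the verb is "investigated"; the NP preceding it, "a patient sudden performance", is the subject.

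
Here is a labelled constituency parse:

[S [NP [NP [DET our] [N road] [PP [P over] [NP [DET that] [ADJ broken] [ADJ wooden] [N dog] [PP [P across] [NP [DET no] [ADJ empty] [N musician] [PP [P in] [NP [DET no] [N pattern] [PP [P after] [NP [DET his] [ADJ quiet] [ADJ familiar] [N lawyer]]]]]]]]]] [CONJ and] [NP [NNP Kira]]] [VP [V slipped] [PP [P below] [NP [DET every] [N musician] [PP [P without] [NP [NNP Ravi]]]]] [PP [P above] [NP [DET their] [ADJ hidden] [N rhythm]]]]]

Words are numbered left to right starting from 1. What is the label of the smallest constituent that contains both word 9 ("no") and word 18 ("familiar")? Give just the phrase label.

NP

Both words fall inside [NP no empty musician in no pattern after his quiet familiar lawyer] (words 9–19), and no smaller constituent contains them both. Label: NP.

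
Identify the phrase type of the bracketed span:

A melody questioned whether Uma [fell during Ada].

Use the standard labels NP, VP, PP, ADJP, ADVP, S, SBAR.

VP

The span is built around the verb "fell" — a verb phrase (VP).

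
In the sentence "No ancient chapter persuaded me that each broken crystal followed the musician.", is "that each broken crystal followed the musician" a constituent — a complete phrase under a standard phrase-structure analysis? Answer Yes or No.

The sequence corresponds to a single SBAR node — the subordinate clause "that each broken crystal followed the musician".

Yes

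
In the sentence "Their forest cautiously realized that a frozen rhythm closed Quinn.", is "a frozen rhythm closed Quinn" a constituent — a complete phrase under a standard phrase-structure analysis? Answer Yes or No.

Yes

These words form the whole clause headed by "closed", so yes — one constituent.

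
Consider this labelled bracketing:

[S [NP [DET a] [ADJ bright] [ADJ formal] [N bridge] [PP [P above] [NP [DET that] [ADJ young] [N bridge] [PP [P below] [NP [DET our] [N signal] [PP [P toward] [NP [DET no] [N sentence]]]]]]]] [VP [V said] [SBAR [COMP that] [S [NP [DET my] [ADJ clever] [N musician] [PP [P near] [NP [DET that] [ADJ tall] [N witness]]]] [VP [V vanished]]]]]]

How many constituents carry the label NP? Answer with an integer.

Scanning left to right, an opening `[NP` appears at word positions 1, 6, 10, 13, 17, 21 — 6 in total.

6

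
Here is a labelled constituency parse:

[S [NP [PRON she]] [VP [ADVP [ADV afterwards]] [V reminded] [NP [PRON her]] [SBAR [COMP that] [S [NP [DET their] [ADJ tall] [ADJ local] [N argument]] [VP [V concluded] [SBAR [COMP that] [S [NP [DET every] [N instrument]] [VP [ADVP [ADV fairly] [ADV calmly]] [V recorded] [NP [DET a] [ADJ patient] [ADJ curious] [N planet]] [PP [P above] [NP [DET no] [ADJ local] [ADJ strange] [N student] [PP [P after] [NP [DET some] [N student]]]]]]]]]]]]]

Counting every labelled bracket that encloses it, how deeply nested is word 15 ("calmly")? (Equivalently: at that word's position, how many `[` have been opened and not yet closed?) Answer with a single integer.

Path from the root down to the word: S → VP → SBAR → S → VP → SBAR → S → VP → ADVP → ADV. That is 10 enclosing brackets.

10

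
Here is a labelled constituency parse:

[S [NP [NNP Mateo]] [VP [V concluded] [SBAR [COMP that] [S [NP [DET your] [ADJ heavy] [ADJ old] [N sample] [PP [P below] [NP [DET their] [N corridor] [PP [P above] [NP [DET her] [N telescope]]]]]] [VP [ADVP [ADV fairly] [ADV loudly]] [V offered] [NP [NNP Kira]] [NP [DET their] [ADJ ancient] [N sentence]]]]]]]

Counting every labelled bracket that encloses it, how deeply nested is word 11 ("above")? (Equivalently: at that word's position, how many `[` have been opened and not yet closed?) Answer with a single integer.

9

Counting open brackets not yet closed at "above": [S [VP [SBAR [S [NP [PP [NP [PP [P = 9.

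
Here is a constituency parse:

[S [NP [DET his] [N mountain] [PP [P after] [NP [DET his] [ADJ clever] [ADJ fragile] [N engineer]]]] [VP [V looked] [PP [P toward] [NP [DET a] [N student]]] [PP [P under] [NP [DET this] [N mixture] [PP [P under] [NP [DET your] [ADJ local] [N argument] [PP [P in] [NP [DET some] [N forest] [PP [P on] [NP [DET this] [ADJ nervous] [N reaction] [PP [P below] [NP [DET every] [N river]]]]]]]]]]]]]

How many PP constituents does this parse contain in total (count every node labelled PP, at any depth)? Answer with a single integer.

7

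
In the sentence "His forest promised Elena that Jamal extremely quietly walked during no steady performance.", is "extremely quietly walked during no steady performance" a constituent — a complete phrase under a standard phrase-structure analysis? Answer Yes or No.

Yes

"extremely quietly walked during no steady performance" is exactly the verb phrase [VP extremely quietly walked during no steady performance], a complete constituent.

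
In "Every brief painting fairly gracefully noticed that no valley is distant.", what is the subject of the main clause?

In the main clause the verb is "noticed"; the NP preceding it, "every brief painting", is the subject.

every brief painting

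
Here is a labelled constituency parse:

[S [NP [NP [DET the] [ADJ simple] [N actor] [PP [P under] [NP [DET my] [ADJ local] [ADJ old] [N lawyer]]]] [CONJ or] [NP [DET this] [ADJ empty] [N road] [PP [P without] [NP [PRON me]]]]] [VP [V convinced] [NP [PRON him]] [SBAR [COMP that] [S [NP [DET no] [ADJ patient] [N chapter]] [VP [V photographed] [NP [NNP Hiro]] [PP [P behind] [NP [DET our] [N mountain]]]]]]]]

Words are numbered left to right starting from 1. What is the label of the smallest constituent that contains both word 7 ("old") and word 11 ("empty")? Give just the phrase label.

NP

Both words fall inside [NP the simple actor under my local old lawyer or this empty road without me] (words 1–14), and no smaller constituent contains them both. Label: NP.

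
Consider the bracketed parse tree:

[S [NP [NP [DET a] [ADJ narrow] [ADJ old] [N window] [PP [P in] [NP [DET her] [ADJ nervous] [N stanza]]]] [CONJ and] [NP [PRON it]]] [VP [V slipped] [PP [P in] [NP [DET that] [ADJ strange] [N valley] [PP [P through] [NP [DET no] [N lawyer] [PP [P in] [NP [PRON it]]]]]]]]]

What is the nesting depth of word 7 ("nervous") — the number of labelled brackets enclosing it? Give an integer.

The word sits inside ADJ, which is inside NP, inside PP, inside NP, inside NP, inside S — 6 brackets in all.

6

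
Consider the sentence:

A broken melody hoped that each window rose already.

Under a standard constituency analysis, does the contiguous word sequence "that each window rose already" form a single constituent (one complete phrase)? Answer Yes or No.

Yes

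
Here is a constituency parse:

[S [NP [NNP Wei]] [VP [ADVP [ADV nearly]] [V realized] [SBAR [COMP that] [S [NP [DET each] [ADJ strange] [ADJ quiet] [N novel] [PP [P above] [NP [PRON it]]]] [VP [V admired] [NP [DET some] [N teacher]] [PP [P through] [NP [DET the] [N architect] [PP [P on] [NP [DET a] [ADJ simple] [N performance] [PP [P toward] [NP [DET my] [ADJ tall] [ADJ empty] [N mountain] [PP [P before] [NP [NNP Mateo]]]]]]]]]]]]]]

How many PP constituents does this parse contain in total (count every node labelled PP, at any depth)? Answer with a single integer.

Scanning left to right, an opening `[PP` appears at word positions 9, 14, 17, 21, 26 — 5 in total.

5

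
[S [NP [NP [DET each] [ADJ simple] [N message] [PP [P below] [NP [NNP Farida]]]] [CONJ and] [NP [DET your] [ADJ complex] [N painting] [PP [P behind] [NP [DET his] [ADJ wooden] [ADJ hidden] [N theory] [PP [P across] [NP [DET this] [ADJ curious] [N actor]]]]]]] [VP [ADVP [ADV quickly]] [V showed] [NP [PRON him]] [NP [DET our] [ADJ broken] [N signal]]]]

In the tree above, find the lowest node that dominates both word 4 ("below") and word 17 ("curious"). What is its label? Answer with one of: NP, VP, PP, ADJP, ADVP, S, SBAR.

The smallest bracket enclosing both words is [NP each simple message below Farida and your complex painting behind his wooden hidden theory across this curious actor], so the label is NP.

NP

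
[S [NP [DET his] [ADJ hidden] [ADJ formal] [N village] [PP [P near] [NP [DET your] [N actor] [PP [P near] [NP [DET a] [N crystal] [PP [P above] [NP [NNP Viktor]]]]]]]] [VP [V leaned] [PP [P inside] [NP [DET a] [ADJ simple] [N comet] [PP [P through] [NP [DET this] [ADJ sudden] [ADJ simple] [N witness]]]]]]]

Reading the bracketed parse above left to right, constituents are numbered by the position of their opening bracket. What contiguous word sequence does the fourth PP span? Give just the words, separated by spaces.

inside a simple comet through this sudden simple witness

The PP opening brackets appear, in order, over: "near your actor near a crystal above Viktor"; "near a crystal above Viktor"; "above Viktor"; "inside a simple comet through this sudden simple witness"; "through this sudden simple witness". The fourth one spans "inside a simple comet through this sudden simple witness".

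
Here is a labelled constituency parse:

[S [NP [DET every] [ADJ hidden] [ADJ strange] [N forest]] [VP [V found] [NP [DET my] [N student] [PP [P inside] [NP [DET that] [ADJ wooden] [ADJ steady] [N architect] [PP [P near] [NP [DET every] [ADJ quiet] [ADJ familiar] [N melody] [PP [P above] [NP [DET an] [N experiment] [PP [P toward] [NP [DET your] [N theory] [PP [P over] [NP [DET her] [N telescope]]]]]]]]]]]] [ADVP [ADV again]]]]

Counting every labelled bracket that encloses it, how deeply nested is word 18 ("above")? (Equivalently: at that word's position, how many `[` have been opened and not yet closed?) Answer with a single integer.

The word sits inside P, which is inside PP, inside NP, inside PP, inside NP, inside PP, inside NP, inside VP, inside S — 9 brackets in all.

9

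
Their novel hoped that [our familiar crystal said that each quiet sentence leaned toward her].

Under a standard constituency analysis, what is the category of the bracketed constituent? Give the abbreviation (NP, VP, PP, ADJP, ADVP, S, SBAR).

S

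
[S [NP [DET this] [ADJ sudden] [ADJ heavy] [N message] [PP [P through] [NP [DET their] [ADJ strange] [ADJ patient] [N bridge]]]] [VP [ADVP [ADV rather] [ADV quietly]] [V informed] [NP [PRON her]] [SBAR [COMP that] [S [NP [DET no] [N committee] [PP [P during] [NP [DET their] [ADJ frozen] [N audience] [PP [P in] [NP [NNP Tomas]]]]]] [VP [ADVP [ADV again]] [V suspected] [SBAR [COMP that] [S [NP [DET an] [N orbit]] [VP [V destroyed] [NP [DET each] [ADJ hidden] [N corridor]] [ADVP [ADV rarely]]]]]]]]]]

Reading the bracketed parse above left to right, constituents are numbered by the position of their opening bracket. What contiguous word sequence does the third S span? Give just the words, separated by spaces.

an orbit destroyed each hidden corridor rarely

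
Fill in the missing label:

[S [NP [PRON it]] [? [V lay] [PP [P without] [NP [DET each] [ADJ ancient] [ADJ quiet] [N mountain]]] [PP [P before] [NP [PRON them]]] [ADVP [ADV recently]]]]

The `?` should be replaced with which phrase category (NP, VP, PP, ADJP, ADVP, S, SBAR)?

VP

Looking at what the `?` directly dominates — V 'lay', PP, PP, ADVP — this is a verb phrase (VP).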